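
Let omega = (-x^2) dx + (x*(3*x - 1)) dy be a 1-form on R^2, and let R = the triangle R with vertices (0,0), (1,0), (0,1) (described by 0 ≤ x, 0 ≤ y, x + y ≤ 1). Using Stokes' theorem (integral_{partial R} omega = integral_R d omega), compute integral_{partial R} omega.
integral_(partial R) omega = 1/2

Stokes: integral_partial_R omega = integral_R d omega with d omega = (∂Q/∂x - ∂P/∂y) dx ∧ dy.
  ∂Q/∂x = 6*x - 1
  ∂P/∂y = 0
  integrand = ∂Q/∂x - ∂P/∂y = 6*x - 1.
Integrating over R: integral_0^1 integral_0^{1-x} (6*x - 1) dy dx = 1/2.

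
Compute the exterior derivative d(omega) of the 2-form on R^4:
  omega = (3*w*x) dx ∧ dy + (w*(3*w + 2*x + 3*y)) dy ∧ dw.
d(omega) = (2*w + 3*x) dx ∧ dy ∧ dw

For a 2-form omega = sum_{i<j} g_{ij} dx_i ∧ dx_j, the exterior derivative is
  d(omega) = sum_{i<j} d(g_{ij}) ∧ dx_i ∧ dx_j = sum_{i<j, k} (∂g_{ij}/∂x_k) dx_k ∧ dx_i ∧ dx_j.
Expand each term, using dx_k ∧ dx_i ∧ dx_j = sgn(permutation) dx_{(a)} ∧ dx_{(b)} ∧ dx_{(c)} with (a < b < c) sorted:
  d(3*w*x) includes (∂/∂w)(3*w*x) dw = (3*x) dw, which multiplied by dx ∧ dy gives (3*x) dx ∧ dy ∧ dw
  d(w*(3*w + 2*x + 3*y)) includes (∂/∂x)(w*(3*w + 2*x + 3*y)) dx = (2*w) dx, which multiplied by dy ∧ dw gives (2*w) dx ∧ dy ∧ dw
Collecting like 3-forms: d(omega) = (2*w + 3*x) dx ∧ dy ∧ dw.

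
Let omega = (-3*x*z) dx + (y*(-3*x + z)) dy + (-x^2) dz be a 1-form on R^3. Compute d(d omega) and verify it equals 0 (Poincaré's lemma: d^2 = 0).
d(d omega) = 0

Step 1: d omega = sum_{i<j} (∂f_j/∂x_i - ∂f_i/∂x_j) dx_i ∧ dx_j:
  coeff of dx ∧ dy: -3*y
  coeff of dx ∧ dz: x
  coeff of dy ∧ dz: -y
Step 2: Apply d again to each 2-form coefficient. The only possible 3-form in R^3 is dx ∧ dy ∧ dz, with coefficient
  ∂(coeff of dy∧dz)/∂x - ∂(coeff of dx∧dz)/∂y + ∂(coeff of dx∧dy)/∂z
  = ∂/∂x (-y) - ∂/∂y (x) + ∂/∂z (-3*y).
Each of these terms simplifies to sums of mixed partials that cancel in pairs. The result is 0 (by equality of mixed partials for smooth functions — Schwarz / Clairaut).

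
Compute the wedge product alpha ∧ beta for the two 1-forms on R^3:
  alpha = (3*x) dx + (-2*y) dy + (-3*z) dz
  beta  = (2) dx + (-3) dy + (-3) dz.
alpha ∧ beta = (-9*x + 4*y) dx ∧ dy + (-9*x + 6*z) dx ∧ dz + (6*y - 9*z) dy ∧ dz

Distribute the wedge, using dx_i ∧ dx_j = -dx_j ∧ dx_i and dx_i ∧ dx_i = 0. For each pair (i, j) with i < j, the coefficient of dx_i ∧ dx_j in alpha ∧ beta is (alpha_i * beta_j - alpha_j * beta_i). Collecting: alpha ∧ beta = (-9*x + 4*y) dx ∧ dy + (-9*x + 6*z) dx ∧ dz + (6*y - 9*z) dy ∧ dz.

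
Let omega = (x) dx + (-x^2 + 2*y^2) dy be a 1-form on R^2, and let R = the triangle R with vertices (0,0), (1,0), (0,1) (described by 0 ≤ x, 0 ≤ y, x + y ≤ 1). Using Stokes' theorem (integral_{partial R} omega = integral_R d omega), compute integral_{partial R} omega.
integral_(partial R) omega = -1/3

Stokes: integral_partial_R omega = integral_R d omega with d omega = (∂Q/∂x - ∂P/∂y) dx ∧ dy.
  ∂Q/∂x = -2*x
  ∂P/∂y = 0
  integrand = ∂Q/∂x - ∂P/∂y = -2*x.
Integrating over R: integral_0^1 integral_0^{1-x} (-2*x) dy dx = -1/3.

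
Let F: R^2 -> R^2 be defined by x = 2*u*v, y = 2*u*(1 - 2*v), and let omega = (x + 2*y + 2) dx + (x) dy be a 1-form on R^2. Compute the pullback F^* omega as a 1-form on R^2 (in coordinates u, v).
F^* omega = (4*v*(-5*u*v + 3*u + 1)) du + (4*u*(-5*u*v + 2*u + 1)) dv

Using F^*(f dg) = (f ∘ F) d(g ∘ F), substitute each coordinate x_i by F_i(u, v) in f_i, and replace dx_i by d F_i = (∂F_i/∂u) du + (∂F_i/∂v) dv.
  For the x component: f_1(F) = -6*u*v + 4*u + 2; d F_1 = (2*v) du + (2*u) dv
  For the y component: f_2(F) = 2*u*v; d F_2 = (2 - 4*v) du + (-4*u) dv
Combining and collecting du, dv coefficients:
  coeff of du: 4*v*(-5*u*v + 3*u + 1)
  coeff of dv: 4*u*(-5*u*v + 2*u + 1)
F^* omega = (4*v*(-5*u*v + 3*u + 1)) du + (4*u*(-5*u*v + 2*u + 1)) dv.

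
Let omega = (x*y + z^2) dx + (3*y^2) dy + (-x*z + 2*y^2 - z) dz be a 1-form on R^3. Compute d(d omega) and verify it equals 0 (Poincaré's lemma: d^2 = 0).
d(d omega) = 0

Step 1: d omega = sum_{i<j} (∂f_j/∂x_i - ∂f_i/∂x_j) dx_i ∧ dx_j:
  coeff of dx ∧ dy: -x
  coeff of dx ∧ dz: -3*z
  coeff of dy ∧ dz: 4*y
Step 2: Apply d again to each 2-form coefficient. The only possible 3-form in R^3 is dx ∧ dy ∧ dz, with coefficient
  ∂(coeff of dy∧dz)/∂x - ∂(coeff of dx∧dz)/∂y + ∂(coeff of dx∧dy)/∂z
  = ∂/∂x (4*y) - ∂/∂y (-3*z) + ∂/∂z (-x).
Each of these terms simplifies to sums of mixed partials that cancel in pairs. The result is 0 (by equality of mixed partials for smooth functions — Schwarz / Clairaut).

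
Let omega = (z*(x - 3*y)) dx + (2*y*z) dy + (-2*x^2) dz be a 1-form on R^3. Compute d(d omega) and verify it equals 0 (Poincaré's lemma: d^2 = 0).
d(d omega) = 0

Step 1: d omega = sum_{i<j} (∂f_j/∂x_i - ∂f_i/∂x_j) dx_i ∧ dx_j:
  coeff of dx ∧ dy: 3*z
  coeff of dx ∧ dz: -5*x + 3*y
  coeff of dy ∧ dz: -2*y
Step 2: Apply d again to each 2-form coefficient. The only possible 3-form in R^3 is dx ∧ dy ∧ dz, with coefficient
  ∂(coeff of dy∧dz)/∂x - ∂(coeff of dx∧dz)/∂y + ∂(coeff of dx∧dy)/∂z
  = ∂/∂x (-2*y) - ∂/∂y (-5*x + 3*y) + ∂/∂z (3*z).
Each of these terms simplifies to sums of mixed partials that cancel in pairs. The result is 0 (by equality of mixed partials for smooth functions — Schwarz / Clairaut).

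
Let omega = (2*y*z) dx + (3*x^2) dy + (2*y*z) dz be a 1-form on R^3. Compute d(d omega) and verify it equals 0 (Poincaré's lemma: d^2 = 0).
d(d omega) = 0

Step 1: d omega = sum_{i<j} (∂f_j/∂x_i - ∂f_i/∂x_j) dx_i ∧ dx_j:
  coeff of dx ∧ dy: 6*x - 2*z
  coeff of dx ∧ dz: -2*y
  coeff of dy ∧ dz: 2*z
Step 2: Apply d again to each 2-form coefficient. The only possible 3-form in R^3 is dx ∧ dy ∧ dz, with coefficient
  ∂(coeff of dy∧dz)/∂x - ∂(coeff of dx∧dz)/∂y + ∂(coeff of dx∧dy)/∂z
  = ∂/∂x (2*z) - ∂/∂y (-2*y) + ∂/∂z (6*x - 2*z).
Each of these terms simplifies to sums of mixed partials that cancel in pairs. The result is 0 (by equality of mixed partials for smooth functions — Schwarz / Clairaut).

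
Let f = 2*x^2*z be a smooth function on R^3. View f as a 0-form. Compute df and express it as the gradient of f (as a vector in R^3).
df = (4*x*z) dx + (0) dy + (2*x^2) dz; grad f = (4*x*z, 0, 2*x^2)

For a 0-form f, d f = (∂f/∂x) dx + (∂f/∂y) dy + (∂f/∂z) dz. The components of the vector representation are exactly the entries of grad f in Cartesian coordinates:
  ∂f/∂x = 4*x*z
  ∂f/∂y = 0
  ∂f/∂z = 2*x^2.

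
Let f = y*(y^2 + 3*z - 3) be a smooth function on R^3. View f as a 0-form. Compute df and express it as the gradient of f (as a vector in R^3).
df = (0) dx + (3*y^2 + 3*z - 3) dy + (3*y) dz; grad f = (0, 3*y^2 + 3*z - 3, 3*y)

For a 0-form f, d f = (∂f/∂x) dx + (∂f/∂y) dy + (∂f/∂z) dz. The components of the vector representation are exactly the entries of grad f in Cartesian coordinates:
  ∂f/∂x = 0
  ∂f/∂y = 3*y^2 + 3*z - 3
  ∂f/∂z = 3*y.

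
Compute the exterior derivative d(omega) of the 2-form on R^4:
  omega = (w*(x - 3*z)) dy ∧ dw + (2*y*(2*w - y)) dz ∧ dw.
d(omega) = (w) dx ∧ dy ∧ dw + (7*w - 4*y) dy ∧ dz ∧ dw

For a 2-form omega = sum_{i<j} g_{ij} dx_i ∧ dx_j, the exterior derivative is
  d(omega) = sum_{i<j} d(g_{ij}) ∧ dx_i ∧ dx_j = sum_{i<j, k} (∂g_{ij}/∂x_k) dx_k ∧ dx_i ∧ dx_j.
Expand each term, using dx_k ∧ dx_i ∧ dx_j = sgn(permutation) dx_{(a)} ∧ dx_{(b)} ∧ dx_{(c)} with (a < b < c) sorted:
  d(w*(x - 3*z)) includes (∂/∂x)(w*(x - 3*z)) dx = (w) dx, which multiplied by dy ∧ dw gives (w) dx ∧ dy ∧ dw
  d(w*(x - 3*z)) includes (∂/∂z)(w*(x - 3*z)) dz = (-3*w) dz, which multiplied by dy ∧ dw gives (3*w) dy ∧ dz ∧ dw
  d(2*y*(2*w - y)) includes (∂/∂y)(2*y*(2*w - y)) dy = (4*w - 4*y) dy, which multiplied by dz ∧ dw gives (4*w - 4*y) dy ∧ dz ∧ dw
Collecting like 3-forms: d(omega) = (w) dx ∧ dy ∧ dw + (7*w - 4*y) dy ∧ dz ∧ dw.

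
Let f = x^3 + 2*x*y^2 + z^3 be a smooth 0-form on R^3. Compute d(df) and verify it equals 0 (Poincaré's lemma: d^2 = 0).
d(df) = 0

Step 1: df = sum_i (∂f/∂x_i) dx_i = (3*x^2 + 2*y^2) dx + (4*x*y) dy + (3*z^2) dz.
Step 2: Apply d again. Using the 1-form formula, the coefficient of dx ∧ dy in d(df) is ∂^2 f/∂x ∂y - ∂^2 f/∂y ∂x = (4*y) - (4*y) = 0 (equality of mixed partials for smooth f).
Similarly for dx ∧ dz and dy ∧ dz — all coefficients vanish. So d(df) = 0.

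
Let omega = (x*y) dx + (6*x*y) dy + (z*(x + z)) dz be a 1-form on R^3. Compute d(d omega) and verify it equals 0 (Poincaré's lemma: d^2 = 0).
d(d omega) = 0

Step 1: d omega = sum_{i<j} (∂f_j/∂x_i - ∂f_i/∂x_j) dx_i ∧ dx_j:
  coeff of dx ∧ dy: -x + 6*y
  coeff of dx ∧ dz: z
  coeff of dy ∧ dz: 0
Step 2: Apply d again to each 2-form coefficient. The only possible 3-form in R^3 is dx ∧ dy ∧ dz, with coefficient
  ∂(coeff of dy∧dz)/∂x - ∂(coeff of dx∧dz)/∂y + ∂(coeff of dx∧dy)/∂z
  = ∂/∂x (0) - ∂/∂y (z) + ∂/∂z (-x + 6*y).
Each of these terms simplifies to sums of mixed partials that cancel in pairs. The result is 0 (by equality of mixed partials for smooth functions — Schwarz / Clairaut).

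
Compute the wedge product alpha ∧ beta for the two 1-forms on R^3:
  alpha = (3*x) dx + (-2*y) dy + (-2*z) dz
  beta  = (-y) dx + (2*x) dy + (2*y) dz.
alpha ∧ beta = (6*x^2 - 2*y^2) dx ∧ dy + (2*y*(3*x - z)) dx ∧ dz + (4*x*z - 4*y^2) dy ∧ dz

Distribute the wedge, using dx_i ∧ dx_j = -dx_j ∧ dx_i and dx_i ∧ dx_i = 0. For each pair (i, j) with i < j, the coefficient of dx_i ∧ dx_j in alpha ∧ beta is (alpha_i * beta_j - alpha_j * beta_i). Collecting: alpha ∧ beta = (6*x^2 - 2*y^2) dx ∧ dy + (2*y*(3*x - z)) dx ∧ dz + (4*x*z - 4*y^2) dy ∧ dz.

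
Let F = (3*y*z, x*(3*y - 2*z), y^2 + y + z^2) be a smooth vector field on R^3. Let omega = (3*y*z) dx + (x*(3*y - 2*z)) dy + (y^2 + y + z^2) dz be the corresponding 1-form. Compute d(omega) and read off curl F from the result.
d(omega) = (2*x + 2*y + 1) dy ∧ dz + (3*y) dz ∧ dx + (3*y - 5*z) dx ∧ dy; curl F = (2*x + 2*y + 1, 3*y, 3*y - 5*z)

d omega = sum_{i<j} (∂f_j/∂x_i - ∂f_i/∂x_j) dx_i ∧ dx_j. Under the identification (dy ∧ dz, dz ∧ dx, dx ∧ dy) ↔ (e_x, e_y, e_z), the coefficients are exactly the components of curl F. Compute:
  ∂R/∂y - ∂Q/∂z = (2*y + 1) - (-2*x) = 2*x + 2*y + 1
  ∂P/∂z - ∂R/∂x = (3*y) - (0) = 3*y
  ∂Q/∂x - ∂P/∂y = (3*y - 2*z) - (3*z) = 3*y - 5*z.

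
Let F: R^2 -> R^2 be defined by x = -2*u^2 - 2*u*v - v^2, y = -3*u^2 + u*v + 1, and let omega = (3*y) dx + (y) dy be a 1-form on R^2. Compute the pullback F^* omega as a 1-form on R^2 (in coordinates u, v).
F^* omega = (54*u^3 - 3*u^2*v - 5*u*v^2 - 18*u - 5*v) du + (15*u^3 + 13*u^2*v - 6*u*v^2 - 5*u - 6*v) dv

Using F^*(f dg) = (f ∘ F) d(g ∘ F), substitute each coordinate x_i by F_i(u, v) in f_i, and replace dx_i by d F_i = (∂F_i/∂u) du + (∂F_i/∂v) dv.
  For the x component: f_1(F) = -9*u^2 + 3*u*v + 3; d F_1 = (-4*u - 2*v) du + (-2*u - 2*v) dv
  For the y component: f_2(F) = -3*u^2 + u*v + 1; d F_2 = (-6*u + v) du + (u) dv
Combining and collecting du, dv coefficients:
  coeff of du: 54*u^3 - 3*u^2*v - 5*u*v^2 - 18*u - 5*v
  coeff of dv: 15*u^3 + 13*u^2*v - 6*u*v^2 - 5*u - 6*v
F^* omega = (54*u^3 - 3*u^2*v - 5*u*v^2 - 18*u - 5*v) du + (15*u^3 + 13*u^2*v - 6*u*v^2 - 5*u - 6*v) dv.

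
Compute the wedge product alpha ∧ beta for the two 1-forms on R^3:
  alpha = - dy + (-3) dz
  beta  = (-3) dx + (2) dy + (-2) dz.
alpha ∧ beta = (-3) dx ∧ dy + (8) dy ∧ dz + (-9) dx ∧ dz

Distribute the wedge, using dx_i ∧ dx_j = -dx_j ∧ dx_i and dx_i ∧ dx_i = 0. For each pair (i, j) with i < j, the coefficient of dx_i ∧ dx_j in alpha ∧ beta is (alpha_i * beta_j - alpha_j * beta_i). Collecting: alpha ∧ beta = (-3) dx ∧ dy + (8) dy ∧ dz + (-9) dx ∧ dz.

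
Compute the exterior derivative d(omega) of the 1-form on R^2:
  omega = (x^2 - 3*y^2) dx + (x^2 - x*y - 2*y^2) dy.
d(omega) = (2*x + 5*y) dx ∧ dy

For a 1-form omega = sum_i f_i dx_i, the exterior derivative is
  d(omega) = sum_{i < j} (∂f_j/∂x_i - ∂f_i/∂x_j) dx_i ∧ dx_j.
  coefficient of dx ∧ dy: ∂f_2/∂x - ∂f_1/∂y = ∂(x^2 - x*y - 2*y^2)/∂x - ∂(x^2 - 3*y^2)/∂y = 2*x + 5*y
Assembling: d(omega) = (2*x + 5*y) dx ∧ dy.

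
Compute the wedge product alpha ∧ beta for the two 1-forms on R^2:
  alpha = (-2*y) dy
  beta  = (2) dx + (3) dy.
alpha ∧ beta = (4*y) dx ∧ dy

Distribute the wedge, using dx_i ∧ dx_j = -dx_j ∧ dx_i and dx_i ∧ dx_i = 0. For each pair (i, j) with i < j, the coefficient of dx_i ∧ dx_j in alpha ∧ beta is (alpha_i * beta_j - alpha_j * beta_i). Collecting: alpha ∧ beta = (4*y) dx ∧ dy.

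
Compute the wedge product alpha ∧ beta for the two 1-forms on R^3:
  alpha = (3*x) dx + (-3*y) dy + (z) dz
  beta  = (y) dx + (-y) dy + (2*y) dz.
alpha ∧ beta = (3*y*(-x + y)) dx ∧ dy + (y*(6*x - z)) dx ∧ dz + (y*(-6*y + z)) dy ∧ dz

Distribute the wedge, using dx_i ∧ dx_j = -dx_j ∧ dx_i and dx_i ∧ dx_i = 0. For each pair (i, j) with i < j, the coefficient of dx_i ∧ dx_j in alpha ∧ beta is (alpha_i * beta_j - alpha_j * beta_i). Collecting: alpha ∧ beta = (3*y*(-x + y)) dx ∧ dy + (y*(6*x - z)) dx ∧ dz + (y*(-6*y + z)) dy ∧ dz.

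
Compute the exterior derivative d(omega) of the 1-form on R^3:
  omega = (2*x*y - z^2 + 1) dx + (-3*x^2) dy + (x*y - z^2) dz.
d(omega) = (-8*x) dx ∧ dy + (y + 2*z) dx ∧ dz + (x) dy ∧ dz

For a 1-form omega = sum_i f_i dx_i, the exterior derivative is
  d(omega) = sum_{i < j} (∂f_j/∂x_i - ∂f_i/∂x_j) dx_i ∧ dx_j.
  coefficient of dx ∧ dy: ∂f_2/∂x - ∂f_1/∂y = ∂(-3*x^2)/∂x - ∂(2*x*y - z^2 + 1)/∂y = -8*x
  coefficient of dx ∧ dz: ∂f_3/∂x - ∂f_1/∂z = ∂(x*y - z^2)/∂x - ∂(2*x*y - z^2 + 1)/∂z = y + 2*z
  coefficient of dy ∧ dz: ∂f_3/∂y - ∂f_2/∂z = ∂(x*y - z^2)/∂y - ∂(-3*x^2)/∂z = x
Assembling: d(omega) = (-8*x) dx ∧ dy + (y + 2*z) dx ∧ dz + (x) dy ∧ dz.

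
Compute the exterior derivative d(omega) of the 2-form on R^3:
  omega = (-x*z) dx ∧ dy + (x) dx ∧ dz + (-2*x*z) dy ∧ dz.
d(omega) = (-x - 2*z) dx ∧ dy ∧ dz

For a 2-form omega = sum_{i<j} g_{ij} dx_i ∧ dx_j, the exterior derivative is
  d(omega) = sum_{i<j} d(g_{ij}) ∧ dx_i ∧ dx_j = sum_{i<j, k} (∂g_{ij}/∂x_k) dx_k ∧ dx_i ∧ dx_j.
Expand each term, using dx_k ∧ dx_i ∧ dx_j = sgn(permutation) dx_{(a)} ∧ dx_{(b)} ∧ dx_{(c)} with (a < b < c) sorted:
  d(-x*z) includes (∂/∂z)(-x*z) dz = (-x) dz, which multiplied by dx ∧ dy gives (-x) dx ∧ dy ∧ dz
  d(-2*x*z) includes (∂/∂x)(-2*x*z) dx = (-2*z) dx, which multiplied by dy ∧ dz gives (-2*z) dx ∧ dy ∧ dz
Collecting like 3-forms: d(omega) = (-x - 2*z) dx ∧ dy ∧ dz.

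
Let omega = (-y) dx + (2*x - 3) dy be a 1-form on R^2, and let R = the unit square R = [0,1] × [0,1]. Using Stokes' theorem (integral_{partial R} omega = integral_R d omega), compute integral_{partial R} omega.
integral_(partial R) omega = 3

Stokes: integral_partial_R omega = integral_R d omega with d omega = (∂Q/∂x - ∂P/∂y) dx ∧ dy.
  ∂Q/∂x = 2
  ∂P/∂y = -1
  integrand = ∂Q/∂x - ∂P/∂y = 3.
Integrating over R: integral_0^1 integral_0^1 (3) dx dy = 3.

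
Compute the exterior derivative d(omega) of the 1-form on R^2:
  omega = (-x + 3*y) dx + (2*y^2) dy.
d(omega) = (-3) dx ∧ dy

For a 1-form omega = sum_i f_i dx_i, the exterior derivative is
  d(omega) = sum_{i < j} (∂f_j/∂x_i - ∂f_i/∂x_j) dx_i ∧ dx_j.
  coefficient of dx ∧ dy: ∂f_2/∂x - ∂f_1/∂y = ∂(2*y^2)/∂x - ∂(-x + 3*y)/∂y = -3
Assembling: d(omega) = (-3) dx ∧ dy.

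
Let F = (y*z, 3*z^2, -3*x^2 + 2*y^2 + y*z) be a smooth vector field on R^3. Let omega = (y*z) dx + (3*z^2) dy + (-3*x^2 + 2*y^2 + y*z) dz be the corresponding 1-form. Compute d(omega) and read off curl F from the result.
d(omega) = (4*y - 5*z) dy ∧ dz + (6*x + y) dz ∧ dx + (-z) dx ∧ dy; curl F = (4*y - 5*z, 6*x + y, -z)

d omega = sum_{i<j} (∂f_j/∂x_i - ∂f_i/∂x_j) dx_i ∧ dx_j. Under the identification (dy ∧ dz, dz ∧ dx, dx ∧ dy) ↔ (e_x, e_y, e_z), the coefficients are exactly the components of curl F. Compute:
  ∂R/∂y - ∂Q/∂z = (4*y + z) - (6*z) = 4*y - 5*z
  ∂P/∂z - ∂R/∂x = (y) - (-6*x) = 6*x + y
  ∂Q/∂x - ∂P/∂y = (0) - (z) = -z.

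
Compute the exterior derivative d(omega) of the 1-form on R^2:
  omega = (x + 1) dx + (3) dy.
d(omega) = 0

For a 1-form omega = sum_i f_i dx_i, the exterior derivative is
  d(omega) = sum_{i < j} (∂f_j/∂x_i - ∂f_i/∂x_j) dx_i ∧ dx_j.

Assembling: d(omega) = 0.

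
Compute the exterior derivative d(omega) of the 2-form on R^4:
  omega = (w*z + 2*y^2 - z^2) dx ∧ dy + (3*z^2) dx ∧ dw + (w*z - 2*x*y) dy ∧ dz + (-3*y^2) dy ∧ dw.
d(omega) = (w - 2*y - 2*z) dx ∧ dy ∧ dz + (z) dx ∧ dy ∧ dw + (-6*z) dx ∧ dz ∧ dw + (z) dy ∧ dz ∧ dw

For a 2-form omega = sum_{i<j} g_{ij} dx_i ∧ dx_j, the exterior derivative is
  d(omega) = sum_{i<j} d(g_{ij}) ∧ dx_i ∧ dx_j = sum_{i<j, k} (∂g_{ij}/∂x_k) dx_k ∧ dx_i ∧ dx_j.
Expand each term, using dx_k ∧ dx_i ∧ dx_j = sgn(permutation) dx_{(a)} ∧ dx_{(b)} ∧ dx_{(c)} with (a < b < c) sorted:
  d(w*z + 2*y^2 - z^2) includes (∂/∂z)(w*z + 2*y^2 - z^2) dz = (w - 2*z) dz, which multiplied by dx ∧ dy gives (w - 2*z) dx ∧ dy ∧ dz
  d(w*z + 2*y^2 - z^2) includes (∂/∂w)(w*z + 2*y^2 - z^2) dw = (z) dw, which multiplied by dx ∧ dy gives (z) dx ∧ dy ∧ dw
  d(3*z^2) includes (∂/∂z)(3*z^2) dz = (6*z) dz, which multiplied by dx ∧ dw gives (-6*z) dx ∧ dz ∧ dw
  d(w*z - 2*x*y) includes (∂/∂x)(w*z - 2*x*y) dx = (-2*y) dx, which multiplied by dy ∧ dz gives (-2*y) dx ∧ dy ∧ dz
  d(w*z - 2*x*y) includes (∂/∂w)(w*z - 2*x*y) dw = (z) dw, which multiplied by dy ∧ dz gives (z) dy ∧ dz ∧ dw
Collecting like 3-forms: d(omega) = (w - 2*y - 2*z) dx ∧ dy ∧ dz + (z) dx ∧ dy ∧ dw + (-6*z) dx ∧ dz ∧ dw + (z) dy ∧ dz ∧ dw.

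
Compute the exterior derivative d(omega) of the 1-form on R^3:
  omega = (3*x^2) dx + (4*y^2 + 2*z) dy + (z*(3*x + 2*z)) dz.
d(omega) = (3*z) dx ∧ dz + (-2) dy ∧ dz

For a 1-form omega = sum_i f_i dx_i, the exterior derivative is
  d(omega) = sum_{i < j} (∂f_j/∂x_i - ∂f_i/∂x_j) dx_i ∧ dx_j.
  coefficient of dx ∧ dz: ∂f_3/∂x - ∂f_1/∂z = ∂(z*(3*x + 2*z))/∂x - ∂(3*x^2)/∂z = 3*z
  coefficient of dy ∧ dz: ∂f_3/∂y - ∂f_2/∂z = ∂(z*(3*x + 2*z))/∂y - ∂(4*y^2 + 2*z)/∂z = -2
Assembling: d(omega) = (3*z) dx ∧ dz + (-2) dy ∧ dz.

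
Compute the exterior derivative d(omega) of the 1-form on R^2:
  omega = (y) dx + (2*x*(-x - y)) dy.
d(omega) = (-4*x - 2*y - 1) dx ∧ dy

For a 1-form omega = sum_i f_i dx_i, the exterior derivative is
  d(omega) = sum_{i < j} (∂f_j/∂x_i - ∂f_i/∂x_j) dx_i ∧ dx_j.
  coefficient of dx ∧ dy: ∂f_2/∂x - ∂f_1/∂y = ∂(2*x*(-x - y))/∂x - ∂(y)/∂y = -4*x - 2*y - 1
Assembling: d(omega) = (-4*x - 2*y - 1) dx ∧ dy.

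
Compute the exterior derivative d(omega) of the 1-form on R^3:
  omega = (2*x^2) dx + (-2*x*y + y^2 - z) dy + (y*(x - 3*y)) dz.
d(omega) = (-2*y) dx ∧ dy + (y) dx ∧ dz + (x - 6*y + 1) dy ∧ dz

For a 1-form omega = sum_i f_i dx_i, the exterior derivative is
  d(omega) = sum_{i < j} (∂f_j/∂x_i - ∂f_i/∂x_j) dx_i ∧ dx_j.
  coefficient of dx ∧ dy: ∂f_2/∂x - ∂f_1/∂y = ∂(-2*x*y + y^2 - z)/∂x - ∂(2*x^2)/∂y = -2*y
  coefficient of dx ∧ dz: ∂f_3/∂x - ∂f_1/∂z = ∂(y*(x - 3*y))/∂x - ∂(2*x^2)/∂z = y
  coefficient of dy ∧ dz: ∂f_3/∂y - ∂f_2/∂z = ∂(y*(x - 3*y))/∂y - ∂(-2*x*y + y^2 - z)/∂z = x - 6*y + 1
Assembling: d(omega) = (-2*y) dx ∧ dy + (y) dx ∧ dz + (x - 6*y + 1) dy ∧ dz.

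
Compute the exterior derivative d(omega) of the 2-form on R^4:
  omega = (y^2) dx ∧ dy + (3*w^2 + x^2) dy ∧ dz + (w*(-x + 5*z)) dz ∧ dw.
d(omega) = (2*x) dx ∧ dy ∧ dz + (6*w) dy ∧ dz ∧ dw + (-w) dx ∧ dz ∧ dw

For a 2-form omega = sum_{i<j} g_{ij} dx_i ∧ dx_j, the exterior derivative is
  d(omega) = sum_{i<j} d(g_{ij}) ∧ dx_i ∧ dx_j = sum_{i<j, k} (∂g_{ij}/∂x_k) dx_k ∧ dx_i ∧ dx_j.
Expand each term, using dx_k ∧ dx_i ∧ dx_j = sgn(permutation) dx_{(a)} ∧ dx_{(b)} ∧ dx_{(c)} with (a < b < c) sorted:
  d(3*w^2 + x^2) includes (∂/∂x)(3*w^2 + x^2) dx = (2*x) dx, which multiplied by dy ∧ dz gives (2*x) dx ∧ dy ∧ dz
  d(3*w^2 + x^2) includes (∂/∂w)(3*w^2 + x^2) dw = (6*w) dw, which multiplied by dy ∧ dz gives (6*w) dy ∧ dz ∧ dw
  d(w*(-x + 5*z)) includes (∂/∂x)(w*(-x + 5*z)) dx = (-w) dx, which multiplied by dz ∧ dw gives (-w) dx ∧ dz ∧ dw
Collecting like 3-forms: d(omega) = (2*x) dx ∧ dy ∧ dz + (6*w) dy ∧ dz ∧ dw + (-w) dx ∧ dz ∧ dw.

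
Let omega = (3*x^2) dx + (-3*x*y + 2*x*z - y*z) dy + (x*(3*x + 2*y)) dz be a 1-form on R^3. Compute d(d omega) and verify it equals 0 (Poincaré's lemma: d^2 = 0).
d(d omega) = 0

Step 1: d omega = sum_{i<j} (∂f_j/∂x_i - ∂f_i/∂x_j) dx_i ∧ dx_j:
  coeff of dx ∧ dy: -3*y + 2*z
  coeff of dx ∧ dz: 6*x + 2*y
  coeff of dy ∧ dz: y
Step 2: Apply d again to each 2-form coefficient. The only possible 3-form in R^3 is dx ∧ dy ∧ dz, with coefficient
  ∂(coeff of dy∧dz)/∂x - ∂(coeff of dx∧dz)/∂y + ∂(coeff of dx∧dy)/∂z
  = ∂/∂x (y) - ∂/∂y (6*x + 2*y) + ∂/∂z (-3*y + 2*z).
Each of these terms simplifies to sums of mixed partials that cancel in pairs. The result is 0 (by equality of mixed partials for smooth functions — Schwarz / Clairaut).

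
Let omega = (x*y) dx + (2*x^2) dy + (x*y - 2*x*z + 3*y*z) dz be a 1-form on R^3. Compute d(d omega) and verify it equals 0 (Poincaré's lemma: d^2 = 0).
d(d omega) = 0

Step 1: d omega = sum_{i<j} (∂f_j/∂x_i - ∂f_i/∂x_j) dx_i ∧ dx_j:
  coeff of dx ∧ dy: 3*x
  coeff of dx ∧ dz: y - 2*z
  coeff of dy ∧ dz: x + 3*z
Step 2: Apply d again to each 2-form coefficient. The only possible 3-form in R^3 is dx ∧ dy ∧ dz, with coefficient
  ∂(coeff of dy∧dz)/∂x - ∂(coeff of dx∧dz)/∂y + ∂(coeff of dx∧dy)/∂z
  = ∂/∂x (x + 3*z) - ∂/∂y (y - 2*z) + ∂/∂z (3*x).
Each of these terms simplifies to sums of mixed partials that cancel in pairs. The result is 0 (by equality of mixed partials for smooth functions — Schwarz / Clairaut).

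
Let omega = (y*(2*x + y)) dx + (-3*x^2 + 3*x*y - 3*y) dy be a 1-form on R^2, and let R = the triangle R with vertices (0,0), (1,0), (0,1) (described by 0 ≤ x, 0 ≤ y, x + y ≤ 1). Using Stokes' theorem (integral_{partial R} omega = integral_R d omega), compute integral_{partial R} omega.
integral_(partial R) omega = -7/6

Stokes: integral_partial_R omega = integral_R d omega with d omega = (∂Q/∂x - ∂P/∂y) dx ∧ dy.
  ∂Q/∂x = -6*x + 3*y
  ∂P/∂y = 2*x + 2*y
  integrand = ∂Q/∂x - ∂P/∂y = -8*x + y.
Integrating over R: integral_0^1 integral_0^{1-x} (-8*x + y) dy dx = -7/6.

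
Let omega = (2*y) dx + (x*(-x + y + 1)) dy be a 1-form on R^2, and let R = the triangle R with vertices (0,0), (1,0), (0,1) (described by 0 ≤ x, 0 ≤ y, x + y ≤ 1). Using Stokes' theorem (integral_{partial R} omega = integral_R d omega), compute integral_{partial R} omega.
integral_(partial R) omega = -2/3

Stokes: integral_partial_R omega = integral_R d omega with d omega = (∂Q/∂x - ∂P/∂y) dx ∧ dy.
  ∂Q/∂x = -2*x + y + 1
  ∂P/∂y = 2
  integrand = ∂Q/∂x - ∂P/∂y = -2*x + y - 1.
Integrating over R: integral_0^1 integral_0^{1-x} (-2*x + y - 1) dy dx = -2/3.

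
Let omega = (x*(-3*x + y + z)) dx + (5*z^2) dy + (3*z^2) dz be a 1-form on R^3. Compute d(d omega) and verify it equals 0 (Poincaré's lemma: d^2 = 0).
d(d omega) = 0

Step 1: d omega = sum_{i<j} (∂f_j/∂x_i - ∂f_i/∂x_j) dx_i ∧ dx_j:
  coeff of dx ∧ dy: -x
  coeff of dx ∧ dz: -x
  coeff of dy ∧ dz: -10*z
Step 2: Apply d again to each 2-form coefficient. The only possible 3-form in R^3 is dx ∧ dy ∧ dz, with coefficient
  ∂(coeff of dy∧dz)/∂x - ∂(coeff of dx∧dz)/∂y + ∂(coeff of dx∧dy)/∂z
  = ∂/∂x (-10*z) - ∂/∂y (-x) + ∂/∂z (-x).
Each of these terms simplifies to sums of mixed partials that cancel in pairs. The result is 0 (by equality of mixed partials for smooth functions — Schwarz / Clairaut).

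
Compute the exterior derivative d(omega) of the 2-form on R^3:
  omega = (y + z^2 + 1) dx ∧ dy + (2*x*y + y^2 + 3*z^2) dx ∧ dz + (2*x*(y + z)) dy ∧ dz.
d(omega) = (-2*x + 4*z) dx ∧ dy ∧ dz

For a 2-form omega = sum_{i<j} g_{ij} dx_i ∧ dx_j, the exterior derivative is
  d(omega) = sum_{i<j} d(g_{ij}) ∧ dx_i ∧ dx_j = sum_{i<j, k} (∂g_{ij}/∂x_k) dx_k ∧ dx_i ∧ dx_j.
Expand each term, using dx_k ∧ dx_i ∧ dx_j = sgn(permutation) dx_{(a)} ∧ dx_{(b)} ∧ dx_{(c)} with (a < b < c) sorted:
  d(y + z^2 + 1) includes (∂/∂z)(y + z^2 + 1) dz = (2*z) dz, which multiplied by dx ∧ dy gives (2*z) dx ∧ dy ∧ dz
  d(2*x*y + y^2 + 3*z^2) includes (∂/∂y)(2*x*y + y^2 + 3*z^2) dy = (2*x + 2*y) dy, which multiplied by dx ∧ dz gives (-2*x - 2*y) dx ∧ dy ∧ dz
  d(2*x*(y + z)) includes (∂/∂x)(2*x*(y + z)) dx = (2*y + 2*z) dx, which multiplied by dy ∧ dz gives (2*y + 2*z) dx ∧ dy ∧ dz
Collecting like 3-forms: d(omega) = (-2*x + 4*z) dx ∧ dy ∧ dz.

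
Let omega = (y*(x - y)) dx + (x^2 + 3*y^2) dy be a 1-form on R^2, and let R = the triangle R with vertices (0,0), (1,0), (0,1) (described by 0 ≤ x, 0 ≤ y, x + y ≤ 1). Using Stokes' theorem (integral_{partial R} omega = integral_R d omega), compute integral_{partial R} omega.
integral_(partial R) omega = 1/2

Stokes: integral_partial_R omega = integral_R d omega with d omega = (∂Q/∂x - ∂P/∂y) dx ∧ dy.
  ∂Q/∂x = 2*x
  ∂P/∂y = x - 2*y
  integrand = ∂Q/∂x - ∂P/∂y = x + 2*y.
Integrating over R: integral_0^1 integral_0^{1-x} (x + 2*y) dy dx = 1/2.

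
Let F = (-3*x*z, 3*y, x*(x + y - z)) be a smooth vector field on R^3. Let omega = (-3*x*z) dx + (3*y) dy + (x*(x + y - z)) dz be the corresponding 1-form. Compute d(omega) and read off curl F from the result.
d(omega) = (x) dy ∧ dz + (-5*x - y + z) dz ∧ dx + (0) dx ∧ dy; curl F = (x, -5*x - y + z, 0)

d omega = sum_{i<j} (∂f_j/∂x_i - ∂f_i/∂x_j) dx_i ∧ dx_j. Under the identification (dy ∧ dz, dz ∧ dx, dx ∧ dy) ↔ (e_x, e_y, e_z), the coefficients are exactly the components of curl F. Compute:
  ∂R/∂y - ∂Q/∂z = (x) - (0) = x
  ∂P/∂z - ∂R/∂x = (-3*x) - (2*x + y - z) = -5*x - y + z
  ∂Q/∂x - ∂P/∂y = (0) - (0) = 0.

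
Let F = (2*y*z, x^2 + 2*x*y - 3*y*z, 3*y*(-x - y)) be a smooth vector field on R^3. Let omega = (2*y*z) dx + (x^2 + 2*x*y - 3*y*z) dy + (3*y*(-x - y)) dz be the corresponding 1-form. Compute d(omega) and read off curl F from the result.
d(omega) = (-3*x - 3*y) dy ∧ dz + (5*y) dz ∧ dx + (2*x + 2*y - 2*z) dx ∧ dy; curl F = (-3*x - 3*y, 5*y, 2*x + 2*y - 2*z)

d omega = sum_{i<j} (∂f_j/∂x_i - ∂f_i/∂x_j) dx_i ∧ dx_j. Under the identification (dy ∧ dz, dz ∧ dx, dx ∧ dy) ↔ (e_x, e_y, e_z), the coefficients are exactly the components of curl F. Compute:
  ∂R/∂y - ∂Q/∂z = (-3*x - 6*y) - (-3*y) = -3*x - 3*y
  ∂P/∂z - ∂R/∂x = (2*y) - (-3*y) = 5*y
  ∂Q/∂x - ∂P/∂y = (2*x + 2*y) - (2*z) = 2*x + 2*y - 2*z.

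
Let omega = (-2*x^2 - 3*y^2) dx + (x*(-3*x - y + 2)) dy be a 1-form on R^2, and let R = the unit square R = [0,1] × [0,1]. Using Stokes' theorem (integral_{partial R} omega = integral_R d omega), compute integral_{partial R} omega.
integral_(partial R) omega = 3/2

Stokes: integral_partial_R omega = integral_R d omega with d omega = (∂Q/∂x - ∂P/∂y) dx ∧ dy.
  ∂Q/∂x = -6*x - y + 2
  ∂P/∂y = -6*y
  integrand = ∂Q/∂x - ∂P/∂y = -6*x + 5*y + 2.
Integrating over R: integral_0^1 integral_0^1 (-6*x + 5*y + 2) dx dy = 3/2.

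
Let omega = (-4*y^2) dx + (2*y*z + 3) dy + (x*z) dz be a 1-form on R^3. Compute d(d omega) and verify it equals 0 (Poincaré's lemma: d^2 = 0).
d(d omega) = 0

Step 1: d omega = sum_{i<j} (∂f_j/∂x_i - ∂f_i/∂x_j) dx_i ∧ dx_j:
  coeff of dx ∧ dy: 8*y
  coeff of dx ∧ dz: z
  coeff of dy ∧ dz: -2*y
Step 2: Apply d again to each 2-form coefficient. The only possible 3-form in R^3 is dx ∧ dy ∧ dz, with coefficient
  ∂(coeff of dy∧dz)/∂x - ∂(coeff of dx∧dz)/∂y + ∂(coeff of dx∧dy)/∂z
  = ∂/∂x (-2*y) - ∂/∂y (z) + ∂/∂z (8*y).
Each of these terms simplifies to sums of mixed partials that cancel in pairs. The result is 0 (by equality of mixed partials for smooth functions — Schwarz / Clairaut).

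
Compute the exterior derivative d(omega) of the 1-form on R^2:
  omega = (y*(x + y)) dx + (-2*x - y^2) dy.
d(omega) = (-x - 2*y - 2) dx ∧ dy

For a 1-form omega = sum_i f_i dx_i, the exterior derivative is
  d(omega) = sum_{i < j} (∂f_j/∂x_i - ∂f_i/∂x_j) dx_i ∧ dx_j.
  coefficient of dx ∧ dy: ∂f_2/∂x - ∂f_1/∂y = ∂(-2*x - y^2)/∂x - ∂(y*(x + y))/∂y = -x - 2*y - 2
Assembling: d(omega) = (-x - 2*y - 2) dx ∧ dy.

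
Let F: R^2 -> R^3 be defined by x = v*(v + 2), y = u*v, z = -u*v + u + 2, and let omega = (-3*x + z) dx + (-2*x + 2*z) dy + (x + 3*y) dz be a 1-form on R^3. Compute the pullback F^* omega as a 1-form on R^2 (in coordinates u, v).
F^* omega = (v*(-5*u*v + 5*u - 3*v^2 - 5*v + 6)) du + (-5*u^2*v + 2*u^2 - 5*u*v^2 - 6*u*v + 6*u - 6*v^3 - 18*v^2 - 8*v + 4) dv

Using F^*(f dg) = (f ∘ F) d(g ∘ F), substitute each coordinate x_i by F_i(u, v) in f_i, and replace dx_i by d F_i = (∂F_i/∂u) du + (∂F_i/∂v) dv.
  For the x component: f_1(F) = -u*v + u - 3*v^2 - 6*v + 2; d F_1 = (0) du + (2*v + 2) dv
  For the y component: f_2(F) = -2*u*v + 2*u - 2*v^2 - 4*v + 4; d F_2 = (v) du + (u) dv
  For the z component: f_3(F) = v*(3*u + v + 2); d F_3 = (1 - v) du + (-u) dv
Combining and collecting du, dv coefficients:
  coeff of du: v*(-5*u*v + 5*u - 3*v^2 - 5*v + 6)
  coeff of dv: -5*u^2*v + 2*u^2 - 5*u*v^2 - 6*u*v + 6*u - 6*v^3 - 18*v^2 - 8*v + 4
F^* omega = (v*(-5*u*v + 5*u - 3*v^2 - 5*v + 6)) du + (-5*u^2*v + 2*u^2 - 5*u*v^2 - 6*u*v + 6*u - 6*v^3 - 18*v^2 - 8*v + 4) dv.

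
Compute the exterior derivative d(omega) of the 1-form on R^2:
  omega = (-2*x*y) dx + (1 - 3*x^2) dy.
d(omega) = (-4*x) dx ∧ dy

For a 1-form omega = sum_i f_i dx_i, the exterior derivative is
  d(omega) = sum_{i < j} (∂f_j/∂x_i - ∂f_i/∂x_j) dx_i ∧ dx_j.
  coefficient of dx ∧ dy: ∂f_2/∂x - ∂f_1/∂y = ∂(1 - 3*x^2)/∂x - ∂(-2*x*y)/∂y = -4*x
Assembling: d(omega) = (-4*x) dx ∧ dy.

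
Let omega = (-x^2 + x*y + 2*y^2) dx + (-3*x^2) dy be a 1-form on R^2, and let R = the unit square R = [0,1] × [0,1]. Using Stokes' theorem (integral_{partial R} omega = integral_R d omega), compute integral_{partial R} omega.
integral_(partial R) omega = -11/2

Stokes: integral_partial_R omega = integral_R d omega with d omega = (∂Q/∂x - ∂P/∂y) dx ∧ dy.
  ∂Q/∂x = -6*x
  ∂P/∂y = x + 4*y
  integrand = ∂Q/∂x - ∂P/∂y = -7*x - 4*y.
Integrating over R: integral_0^1 integral_0^1 (-7*x - 4*y) dx dy = -11/2.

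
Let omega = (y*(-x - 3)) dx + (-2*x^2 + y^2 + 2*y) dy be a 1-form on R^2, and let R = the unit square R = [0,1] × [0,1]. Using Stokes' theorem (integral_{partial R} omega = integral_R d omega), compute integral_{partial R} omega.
integral_(partial R) omega = 3/2

Stokes: integral_partial_R omega = integral_R d omega with d omega = (∂Q/∂x - ∂P/∂y) dx ∧ dy.
  ∂Q/∂x = -4*x
  ∂P/∂y = -x - 3
  integrand = ∂Q/∂x - ∂P/∂y = 3 - 3*x.
Integrating over R: integral_0^1 integral_0^1 (3 - 3*x) dx dy = 3/2.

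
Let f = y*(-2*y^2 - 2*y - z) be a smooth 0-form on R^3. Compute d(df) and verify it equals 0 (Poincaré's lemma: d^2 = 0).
d(df) = 0

Step 1: df = sum_i (∂f/∂x_i) dx_i = (0) dx + (-6*y^2 - 4*y - z) dy + (-y) dz.
Step 2: Apply d again. Using the 1-form formula, the coefficient of dx ∧ dy in d(df) is ∂^2 f/∂x ∂y - ∂^2 f/∂y ∂x = (0) - (0) = 0 (equality of mixed partials for smooth f).
Similarly for dx ∧ dz and dy ∧ dz — all coefficients vanish. So d(df) = 0.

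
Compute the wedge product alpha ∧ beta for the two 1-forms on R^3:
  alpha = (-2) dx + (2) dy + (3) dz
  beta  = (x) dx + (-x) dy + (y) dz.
alpha ∧ beta = (-3*x - 2*y) dx ∧ dz + (3*x + 2*y) dy ∧ dz

Distribute the wedge, using dx_i ∧ dx_j = -dx_j ∧ dx_i and dx_i ∧ dx_i = 0. For each pair (i, j) with i < j, the coefficient of dx_i ∧ dx_j in alpha ∧ beta is (alpha_i * beta_j - alpha_j * beta_i). Collecting: alpha ∧ beta = (-3*x - 2*y) dx ∧ dz + (3*x + 2*y) dy ∧ dz.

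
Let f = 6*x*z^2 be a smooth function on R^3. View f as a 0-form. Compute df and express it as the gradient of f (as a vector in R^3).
df = (6*z^2) dx + (0) dy + (12*x*z) dz; grad f = (6*z^2, 0, 12*x*z)

For a 0-form f, d f = (∂f/∂x) dx + (∂f/∂y) dy + (∂f/∂z) dz. The components of the vector representation are exactly the entries of grad f in Cartesian coordinates:
  ∂f/∂x = 6*z^2
  ∂f/∂y = 0
  ∂f/∂z = 12*x*z.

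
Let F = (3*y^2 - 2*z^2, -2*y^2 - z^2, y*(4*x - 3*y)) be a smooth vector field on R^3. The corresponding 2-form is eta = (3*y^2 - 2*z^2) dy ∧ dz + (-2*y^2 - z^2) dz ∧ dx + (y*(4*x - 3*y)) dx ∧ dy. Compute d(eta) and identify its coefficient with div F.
d(eta) = (-4*y) dx ∧ dy ∧ dz; div F = -4*y

For a 2-form in R^3 of the form above, applying d gives a 3-form with coefficient ∂P/∂x + ∂Q/∂y + ∂R/∂z:
  ∂P/∂x = 0
  ∂Q/∂y = -4*y
  ∂R/∂z = 0
Sum = -4*y, which is exactly div F.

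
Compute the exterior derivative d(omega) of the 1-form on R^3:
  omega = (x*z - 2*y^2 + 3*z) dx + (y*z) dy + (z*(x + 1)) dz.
d(omega) = (4*y) dx ∧ dy + (-x + z - 3) dx ∧ dz + (-y) dy ∧ dz

For a 1-form omega = sum_i f_i dx_i, the exterior derivative is
  d(omega) = sum_{i < j} (∂f_j/∂x_i - ∂f_i/∂x_j) dx_i ∧ dx_j.
  coefficient of dx ∧ dy: ∂f_2/∂x - ∂f_1/∂y = ∂(y*z)/∂x - ∂(x*z - 2*y^2 + 3*z)/∂y = 4*y
  coefficient of dx ∧ dz: ∂f_3/∂x - ∂f_1/∂z = ∂(z*(x + 1))/∂x - ∂(x*z - 2*y^2 + 3*z)/∂z = -x + z - 3
  coefficient of dy ∧ dz: ∂f_3/∂y - ∂f_2/∂z = ∂(z*(x + 1))/∂y - ∂(y*z)/∂z = -y
Assembling: d(omega) = (4*y) dx ∧ dy + (-x + z - 3) dx ∧ dz + (-y) dy ∧ dz.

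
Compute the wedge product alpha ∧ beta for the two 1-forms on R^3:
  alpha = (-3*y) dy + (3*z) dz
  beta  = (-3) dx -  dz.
alpha ∧ beta = (-9*y) dx ∧ dy + (3*y) dy ∧ dz + (9*z) dx ∧ dz

Distribute the wedge, using dx_i ∧ dx_j = -dx_j ∧ dx_i and dx_i ∧ dx_i = 0. For each pair (i, j) with i < j, the coefficient of dx_i ∧ dx_j in alpha ∧ beta is (alpha_i * beta_j - alpha_j * beta_i). Collecting: alpha ∧ beta = (-9*y) dx ∧ dy + (3*y) dy ∧ dz + (9*z) dx ∧ dz.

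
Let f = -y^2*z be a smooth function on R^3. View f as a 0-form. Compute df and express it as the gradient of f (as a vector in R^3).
df = (0) dx + (-2*y*z) dy + (-y^2) dz; grad f = (0, -2*y*z, -y^2)

For a 0-form f, d f = (∂f/∂x) dx + (∂f/∂y) dy + (∂f/∂z) dz. The components of the vector representation are exactly the entries of grad f in Cartesian coordinates:
  ∂f/∂x = 0
  ∂f/∂y = -2*y*z
  ∂f/∂z = -y^2.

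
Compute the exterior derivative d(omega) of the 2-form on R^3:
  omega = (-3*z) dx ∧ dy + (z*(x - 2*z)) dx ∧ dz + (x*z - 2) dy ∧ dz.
d(omega) = (z - 3) dx ∧ dy ∧ dz

For a 2-form omega = sum_{i<j} g_{ij} dx_i ∧ dx_j, the exterior derivative is
  d(omega) = sum_{i<j} d(g_{ij}) ∧ dx_i ∧ dx_j = sum_{i<j, k} (∂g_{ij}/∂x_k) dx_k ∧ dx_i ∧ dx_j.
Expand each term, using dx_k ∧ dx_i ∧ dx_j = sgn(permutation) dx_{(a)} ∧ dx_{(b)} ∧ dx_{(c)} with (a < b < c) sorted:
  d(-3*z) includes (∂/∂z)(-3*z) dz = (-3) dz, which multiplied by dx ∧ dy gives (-3) dx ∧ dy ∧ dz
  d(x*z - 2) includes (∂/∂x)(x*z - 2) dx = (z) dx, which multiplied by dy ∧ dz gives (z) dx ∧ dy ∧ dz
Collecting like 3-forms: d(omega) = (z - 3) dx ∧ dy ∧ dz.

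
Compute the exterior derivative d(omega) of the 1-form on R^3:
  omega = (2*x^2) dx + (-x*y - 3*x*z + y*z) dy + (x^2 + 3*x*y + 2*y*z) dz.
d(omega) = (-y - 3*z) dx ∧ dy + (2*x + 3*y) dx ∧ dz + (6*x - y + 2*z) dy ∧ dz

For a 1-form omega = sum_i f_i dx_i, the exterior derivative is
  d(omega) = sum_{i < j} (∂f_j/∂x_i - ∂f_i/∂x_j) dx_i ∧ dx_j.
  coefficient of dx ∧ dy: ∂f_2/∂x - ∂f_1/∂y = ∂(-x*y - 3*x*z + y*z)/∂x - ∂(2*x^2)/∂y = -y - 3*z
  coefficient of dx ∧ dz: ∂f_3/∂x - ∂f_1/∂z = ∂(x^2 + 3*x*y + 2*y*z)/∂x - ∂(2*x^2)/∂z = 2*x + 3*y
  coefficient of dy ∧ dz: ∂f_3/∂y - ∂f_2/∂z = ∂(x^2 + 3*x*y + 2*y*z)/∂y - ∂(-x*y - 3*x*z + y*z)/∂z = 6*x - y + 2*z
Assembling: d(omega) = (-y - 3*z) dx ∧ dy + (2*x + 3*y) dx ∧ dz + (6*x - y + 2*z) dy ∧ dz.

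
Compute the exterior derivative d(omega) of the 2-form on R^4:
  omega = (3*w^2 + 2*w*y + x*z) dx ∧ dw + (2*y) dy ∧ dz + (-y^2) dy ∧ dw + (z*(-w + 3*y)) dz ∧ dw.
d(omega) = (-2*w) dx ∧ dy ∧ dw + (-x) dx ∧ dz ∧ dw + (3*z) dy ∧ dz ∧ dw

For a 2-form omega = sum_{i<j} g_{ij} dx_i ∧ dx_j, the exterior derivative is
  d(omega) = sum_{i<j} d(g_{ij}) ∧ dx_i ∧ dx_j = sum_{i<j, k} (∂g_{ij}/∂x_k) dx_k ∧ dx_i ∧ dx_j.
Expand each term, using dx_k ∧ dx_i ∧ dx_j = sgn(permutation) dx_{(a)} ∧ dx_{(b)} ∧ dx_{(c)} with (a < b < c) sorted:
  d(3*w^2 + 2*w*y + x*z) includes (∂/∂y)(3*w^2 + 2*w*y + x*z) dy = (2*w) dy, which multiplied by dx ∧ dw gives (-2*w) dx ∧ dy ∧ dw
  d(3*w^2 + 2*w*y + x*z) includes (∂/∂z)(3*w^2 + 2*w*y + x*z) dz = (x) dz, which multiplied by dx ∧ dw gives (-x) dx ∧ dz ∧ dw
  d(z*(-w + 3*y)) includes (∂/∂y)(z*(-w + 3*y)) dy = (3*z) dy, which multiplied by dz ∧ dw gives (3*z) dy ∧ dz ∧ dw
Collecting like 3-forms: d(omega) = (-2*w) dx ∧ dy ∧ dw + (-x) dx ∧ dz ∧ dw + (3*z) dy ∧ dz ∧ dw.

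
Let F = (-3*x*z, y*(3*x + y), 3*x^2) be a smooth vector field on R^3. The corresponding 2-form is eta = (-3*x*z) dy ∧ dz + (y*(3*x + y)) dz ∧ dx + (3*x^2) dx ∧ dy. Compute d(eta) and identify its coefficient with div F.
d(eta) = (3*x + 2*y - 3*z) dx ∧ dy ∧ dz; div F = 3*x + 2*y - 3*z

For a 2-form in R^3 of the form above, applying d gives a 3-form with coefficient ∂P/∂x + ∂Q/∂y + ∂R/∂z:
  ∂P/∂x = -3*z
  ∂Q/∂y = 3*x + 2*y
  ∂R/∂z = 0
Sum = 3*x + 2*y - 3*z, which is exactly div F.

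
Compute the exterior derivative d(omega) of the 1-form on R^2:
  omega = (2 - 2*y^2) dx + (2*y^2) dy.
d(omega) = (4*y) dx ∧ dy

For a 1-form omega = sum_i f_i dx_i, the exterior derivative is
  d(omega) = sum_{i < j} (∂f_j/∂x_i - ∂f_i/∂x_j) dx_i ∧ dx_j.
  coefficient of dx ∧ dy: ∂f_2/∂x - ∂f_1/∂y = ∂(2*y^2)/∂x - ∂(2 - 2*y^2)/∂y = 4*y
Assembling: d(omega) = (4*y) dx ∧ dy.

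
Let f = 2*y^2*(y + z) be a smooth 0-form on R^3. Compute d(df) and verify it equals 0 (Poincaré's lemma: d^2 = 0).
d(df) = 0

Step 1: df = sum_i (∂f/∂x_i) dx_i = (0) dx + (2*y*(3*y + 2*z)) dy + (2*y^2) dz.
Step 2: Apply d again. Using the 1-form formula, the coefficient of dx ∧ dy in d(df) is ∂^2 f/∂x ∂y - ∂^2 f/∂y ∂x = (0) - (0) = 0 (equality of mixed partials for smooth f).
Similarly for dx ∧ dz and dy ∧ dz — all coefficients vanish. So d(df) = 0.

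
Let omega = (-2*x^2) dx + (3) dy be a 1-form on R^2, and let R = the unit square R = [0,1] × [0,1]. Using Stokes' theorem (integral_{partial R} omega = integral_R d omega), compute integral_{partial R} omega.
integral_(partial R) omega = 0

Stokes: integral_partial_R omega = integral_R d omega with d omega = (∂Q/∂x - ∂P/∂y) dx ∧ dy.
  ∂Q/∂x = 0
  ∂P/∂y = 0
  integrand = ∂Q/∂x - ∂P/∂y = 0.
Integrating over R: integral_0^1 integral_0^1 (0) dx dy = 0.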